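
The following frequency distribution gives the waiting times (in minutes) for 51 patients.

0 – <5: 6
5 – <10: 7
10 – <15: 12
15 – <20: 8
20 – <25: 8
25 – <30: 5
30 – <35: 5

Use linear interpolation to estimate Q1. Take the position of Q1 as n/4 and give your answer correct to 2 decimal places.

Cumulative frequencies: 6, 13, 25, 33, 41, 46, 51
n = 51; position = n/4 = 12.75.
This falls in the class 5 – <10: L = 5, F = 6, f = 7, h = 5.
Lower quartile ≈ 5 + ((12.75 − 6) / 7) × 5 = 9.8214

9.82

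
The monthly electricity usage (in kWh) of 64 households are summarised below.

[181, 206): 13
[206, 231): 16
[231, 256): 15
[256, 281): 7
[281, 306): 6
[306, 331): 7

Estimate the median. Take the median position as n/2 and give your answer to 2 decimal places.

236.00

Cumulative frequencies: 13, 29, 44, 51, 57, 64
n = 64; position = n/2 = 32.
This falls in the class [231, 256): L = 231, F = 29, f = 15, h = 25.
Median ≈ 231 + ((32 − 29) / 15) × 25 = 236.0000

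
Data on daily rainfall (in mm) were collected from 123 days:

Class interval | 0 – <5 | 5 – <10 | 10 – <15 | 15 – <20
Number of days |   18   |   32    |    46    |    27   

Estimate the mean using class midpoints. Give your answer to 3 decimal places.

10.833

Midpoints: 2.5, 7.5, 12.5, 17.5
Σfm = 18×2.5 + 32×7.5 + 46×12.5 + 27×17.5 = 1332.5
n = Σf = 123
Mean = 1332.5 / 123 = 10.8333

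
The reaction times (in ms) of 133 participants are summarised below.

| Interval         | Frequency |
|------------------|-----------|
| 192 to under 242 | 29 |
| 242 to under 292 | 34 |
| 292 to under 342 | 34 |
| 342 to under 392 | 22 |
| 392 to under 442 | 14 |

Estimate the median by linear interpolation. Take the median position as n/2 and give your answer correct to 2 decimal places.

Cumulative frequencies: 29, 63, 97, 119, 133
n = 133; position = n/2 = 66.5.
This falls in the class 292 to under 342: L = 292, F = 63, f = 34, h = 50.
Median ≈ 292 + ((66.5 − 63) / 34) × 50 = 297.1471

297.15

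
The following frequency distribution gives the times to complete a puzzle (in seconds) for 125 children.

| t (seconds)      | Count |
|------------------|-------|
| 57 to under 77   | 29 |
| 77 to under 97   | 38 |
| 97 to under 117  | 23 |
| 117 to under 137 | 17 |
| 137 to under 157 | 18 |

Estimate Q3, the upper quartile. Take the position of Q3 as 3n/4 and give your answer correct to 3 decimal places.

121.412

Cumulative frequencies: 29, 67, 90, 107, 125
n = 125; position = 3n/4 = 93.75.
This falls in the class 117 to under 137: L = 117, F = 90, f = 17, h = 20.
Upper quartile ≈ 117 + ((93.75 − 90) / 17) × 20 = 121.4118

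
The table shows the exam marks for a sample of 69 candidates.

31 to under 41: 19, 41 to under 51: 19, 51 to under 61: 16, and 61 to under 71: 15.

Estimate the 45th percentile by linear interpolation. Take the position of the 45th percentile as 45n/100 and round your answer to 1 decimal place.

47.3

Cumulative frequencies: 19, 38, 54, 69
n = 69; position = 45n/100 = 31.05.
This falls in the class 41 to under 51: L = 41, F = 19, f = 19, h = 10.
45th percentile ≈ 41 + ((31.05 − 19) / 19) × 10 = 47.3421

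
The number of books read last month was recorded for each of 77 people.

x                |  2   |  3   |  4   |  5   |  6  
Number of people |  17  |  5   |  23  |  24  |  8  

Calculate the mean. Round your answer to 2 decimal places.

4.01

Values: 2, 3, 4, 5, 6
Σfx = 17×2 + 5×3 + 23×4 + 24×5 + 8×6 = 309
n = Σf = 77
Mean = 309 / 77 = 4.0130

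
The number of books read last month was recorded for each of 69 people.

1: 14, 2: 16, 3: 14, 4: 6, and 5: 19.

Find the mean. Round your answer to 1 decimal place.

3.0

Values: 1, 2, 3, 4, 5
Σfx = 14×1 + 16×2 + 14×3 + 6×4 + 19×5 = 207
n = Σf = 69
Mean = 207 / 69 = 3.0000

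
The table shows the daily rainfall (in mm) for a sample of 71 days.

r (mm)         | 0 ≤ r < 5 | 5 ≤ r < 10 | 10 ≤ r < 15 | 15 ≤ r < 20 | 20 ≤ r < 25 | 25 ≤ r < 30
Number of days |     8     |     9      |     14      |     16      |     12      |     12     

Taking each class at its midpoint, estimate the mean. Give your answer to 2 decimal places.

Midpoints: 2.5, 7.5, 12.5, 17.5, 22.5, 27.5
Σfm = 8×2.5 + 9×7.5 + 14×12.5 + 16×17.5 + 12×22.5 + 12×27.5 = 1142.5
n = Σf = 71
Mean = 1142.5 / 71 = 16.0915

16.09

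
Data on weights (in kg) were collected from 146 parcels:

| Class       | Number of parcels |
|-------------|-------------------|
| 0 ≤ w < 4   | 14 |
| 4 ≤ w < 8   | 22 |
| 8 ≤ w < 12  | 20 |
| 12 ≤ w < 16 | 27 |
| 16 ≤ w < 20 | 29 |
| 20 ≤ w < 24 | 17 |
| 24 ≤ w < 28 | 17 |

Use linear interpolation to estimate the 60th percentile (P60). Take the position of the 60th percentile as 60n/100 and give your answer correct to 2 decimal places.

Cumulative frequencies: 14, 36, 56, 83, 112, 129, 146
n = 146; position = 60n/100 = 87.6.
This falls in the class 16 ≤ w < 20: L = 16, F = 83, f = 29, h = 4.
60th percentile ≈ 16 + ((87.6 − 83) / 29) × 4 = 16.6345

16.63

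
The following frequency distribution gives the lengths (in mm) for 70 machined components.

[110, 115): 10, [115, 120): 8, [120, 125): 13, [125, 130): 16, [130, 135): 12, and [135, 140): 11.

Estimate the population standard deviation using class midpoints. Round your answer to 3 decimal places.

8.064

Midpoints: 112.5, 117.5, 122.5, 127.5, 132.5, 137.5
n = 70, Σfm = 8800, mean = 125.7143
Σfm² = 1110837.5
Σf(m − x̄)² = Σfm² − (Σfm)²/n = 1110837.5 − 8800²/70 = 4551.7857
Population variance = 4551.7857 / 70 = 65.0255
Standard deviation = √65.0255 = 8.0638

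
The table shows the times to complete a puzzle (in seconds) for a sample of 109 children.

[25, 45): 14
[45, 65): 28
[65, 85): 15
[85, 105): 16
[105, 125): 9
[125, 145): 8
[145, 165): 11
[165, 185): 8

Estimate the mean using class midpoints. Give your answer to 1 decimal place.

90.8

Midpoints: 35, 55, 75, 95, 115, 135, 155, 175
Σfm = 14×35 + 28×55 + 15×75 + 16×95 + 9×115 + 8×135 + 11×155 + 8×175 = 9895
n = Σf = 109
Mean = 9895 / 109 = 90.7798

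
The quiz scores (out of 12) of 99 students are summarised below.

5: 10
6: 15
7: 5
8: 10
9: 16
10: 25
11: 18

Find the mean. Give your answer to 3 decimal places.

Values: 5, 6, 7, 8, 9, 10, 11
Σfx = 10×5 + 15×6 + 5×7 + 10×8 + 16×9 + 25×10 + 18×11 = 847
n = Σf = 99
Mean = 847 / 99 = 8.5556

8.556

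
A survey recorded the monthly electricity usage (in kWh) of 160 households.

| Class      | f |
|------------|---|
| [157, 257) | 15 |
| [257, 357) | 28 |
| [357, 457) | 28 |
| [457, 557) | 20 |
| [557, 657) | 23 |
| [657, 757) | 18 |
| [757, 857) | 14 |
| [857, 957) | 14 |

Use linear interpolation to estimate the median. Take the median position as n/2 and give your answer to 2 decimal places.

502.00

Cumulative frequencies: 15, 43, 71, 91, 114, 132, 146, 160
n = 160; position = n/2 = 80.
This falls in the class [457, 557): L = 457, F = 71, f = 20, h = 100.
Median ≈ 457 + ((80 − 71) / 20) × 100 = 502.0000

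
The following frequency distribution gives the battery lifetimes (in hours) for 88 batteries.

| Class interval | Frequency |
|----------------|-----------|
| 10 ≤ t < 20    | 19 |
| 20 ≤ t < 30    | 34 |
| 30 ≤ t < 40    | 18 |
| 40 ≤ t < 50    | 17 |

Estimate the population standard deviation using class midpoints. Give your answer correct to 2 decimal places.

Midpoints: 15, 25, 35, 45
n = 88, Σfm = 2530, mean = 28.7500
Σfm² = 82000
Σf(m − x̄)² = Σfm² − (Σfm)²/n = 82000 − 2530²/88 = 9262.5000
Population variance = 9262.5000 / 88 = 105.2557
Standard deviation = √105.2557 = 10.2594

10.26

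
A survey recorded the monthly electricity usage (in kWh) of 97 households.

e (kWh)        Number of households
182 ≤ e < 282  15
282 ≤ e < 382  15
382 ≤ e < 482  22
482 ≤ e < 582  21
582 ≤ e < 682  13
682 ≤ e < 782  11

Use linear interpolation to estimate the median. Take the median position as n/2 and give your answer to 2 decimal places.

466.09

Cumulative frequencies: 15, 30, 52, 73, 86, 97
n = 97; position = n/2 = 48.5.
This falls in the class 382 ≤ e < 482: L = 382, F = 30, f = 22, h = 100.
Median ≈ 382 + ((48.5 − 30) / 22) × 100 = 466.0909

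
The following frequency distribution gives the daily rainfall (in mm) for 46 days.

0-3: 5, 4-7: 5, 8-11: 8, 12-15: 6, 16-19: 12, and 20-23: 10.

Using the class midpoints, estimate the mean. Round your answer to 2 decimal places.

Midpoints: 1.5, 5.5, 9.5, 13.5, 17.5, 21.5
Σfm = 5×1.5 + 5×5.5 + 8×9.5 + 6×13.5 + 12×17.5 + 10×21.5 = 617
n = Σf = 46
Mean = 617 / 46 = 13.4130

13.41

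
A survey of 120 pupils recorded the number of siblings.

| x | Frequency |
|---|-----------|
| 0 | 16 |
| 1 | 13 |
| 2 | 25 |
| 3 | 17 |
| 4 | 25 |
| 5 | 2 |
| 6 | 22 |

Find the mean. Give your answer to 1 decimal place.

Values: 0, 1, 2, 3, 4, 5, 6
Σfx = 16×0 + 13×1 + 25×2 + 17×3 + 25×4 + 2×5 + 22×6 = 356
n = Σf = 120
Mean = 356 / 120 = 2.9667

3.0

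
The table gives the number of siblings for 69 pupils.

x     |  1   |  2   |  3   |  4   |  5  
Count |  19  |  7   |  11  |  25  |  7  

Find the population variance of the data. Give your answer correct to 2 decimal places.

1.96

Values: 1, 2, 3, 4, 5
n = 69, Σfx = 201, mean = 2.9130
Σfx² = 721
Σf(x − x̄)² = Σfx² − (Σfx)²/n = 721 − 201²/69 = 135.4783
Population variance = 135.4783 / 69 = 1.9635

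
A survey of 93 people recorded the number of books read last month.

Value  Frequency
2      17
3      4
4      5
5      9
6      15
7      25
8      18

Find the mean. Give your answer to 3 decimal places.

5.591

Values: 2, 3, 4, 5, 6, 7, 8
Σfx = 17×2 + 4×3 + 5×4 + 9×5 + 15×6 + 25×7 + 18×8 = 520
n = Σf = 93
Mean = 520 / 93 = 5.5914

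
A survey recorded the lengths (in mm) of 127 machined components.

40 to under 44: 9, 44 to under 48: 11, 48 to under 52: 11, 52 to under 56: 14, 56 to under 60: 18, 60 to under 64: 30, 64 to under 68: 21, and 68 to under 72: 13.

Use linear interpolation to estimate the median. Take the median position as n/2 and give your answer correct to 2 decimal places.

Cumulative frequencies: 9, 20, 31, 45, 63, 93, 114, 127
n = 127; position = n/2 = 63.5.
This falls in the class 60 to under 64: L = 60, F = 63, f = 30, h = 4.
Median ≈ 60 + ((63.5 − 63) / 30) × 4 = 60.0667

60.07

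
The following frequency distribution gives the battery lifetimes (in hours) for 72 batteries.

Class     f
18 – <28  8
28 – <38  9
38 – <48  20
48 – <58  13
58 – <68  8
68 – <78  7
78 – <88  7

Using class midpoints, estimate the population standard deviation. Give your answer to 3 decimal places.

17.559

Midpoints: 23, 33, 43, 53, 63, 73, 83
n = 72, Σfm = 3626, mean = 50.3611
Σfm² = 204808
Σf(m − x̄)² = Σfm² − (Σfm)²/n = 204808 − 3626²/72 = 22198.6111
Population variance = 22198.6111 / 72 = 308.3140
Standard deviation = √308.3140 = 17.5589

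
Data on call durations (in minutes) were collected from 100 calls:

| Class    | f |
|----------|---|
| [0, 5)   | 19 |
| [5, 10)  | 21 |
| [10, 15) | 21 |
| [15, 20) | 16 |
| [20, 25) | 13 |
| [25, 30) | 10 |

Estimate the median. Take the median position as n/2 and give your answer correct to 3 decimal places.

Cumulative frequencies: 19, 40, 61, 77, 90, 100
n = 100; position = n/2 = 50.
This falls in the class [10, 15): L = 10, F = 40, f = 21, h = 5.
Median ≈ 10 + ((50 − 40) / 21) × 5 = 12.3810

12.381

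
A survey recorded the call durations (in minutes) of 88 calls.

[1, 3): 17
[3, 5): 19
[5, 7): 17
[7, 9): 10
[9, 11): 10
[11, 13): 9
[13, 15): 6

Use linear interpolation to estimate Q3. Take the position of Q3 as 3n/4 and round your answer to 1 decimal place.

9.6

Cumulative frequencies: 17, 36, 53, 63, 73, 82, 88
n = 88; position = 3n/4 = 66.
This falls in the class [9, 11): L = 9, F = 63, f = 10, h = 2.
Upper quartile ≈ 9 + ((66 − 63) / 10) × 2 = 9.6000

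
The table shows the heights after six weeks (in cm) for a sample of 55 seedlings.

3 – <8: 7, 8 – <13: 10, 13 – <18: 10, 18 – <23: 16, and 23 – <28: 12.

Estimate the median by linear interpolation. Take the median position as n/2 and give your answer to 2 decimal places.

18.16

Cumulative frequencies: 7, 17, 27, 43, 55
n = 55; position = n/2 = 27.5.
This falls in the class 18 – <23: L = 18, F = 27, f = 16, h = 5.
Median ≈ 18 + ((27.5 − 27) / 16) × 5 = 18.1562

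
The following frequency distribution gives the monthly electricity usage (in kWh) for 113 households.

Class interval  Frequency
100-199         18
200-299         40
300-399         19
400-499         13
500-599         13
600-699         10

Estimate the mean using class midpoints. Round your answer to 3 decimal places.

343.305

Midpoints: 149.5, 249.5, 349.5, 449.5, 549.5, 649.5
Σfm = 18×149.5 + 40×249.5 + 19×349.5 + 13×449.5 + 13×549.5 + 10×649.5 = 38793.5
n = Σf = 113
Mean = 38793.5 / 113 = 343.3053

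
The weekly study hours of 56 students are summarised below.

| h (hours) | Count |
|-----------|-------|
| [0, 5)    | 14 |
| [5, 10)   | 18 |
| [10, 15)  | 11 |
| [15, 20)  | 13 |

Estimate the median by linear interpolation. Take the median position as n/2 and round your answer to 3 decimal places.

Cumulative frequencies: 14, 32, 43, 56
n = 56; position = n/2 = 28.
This falls in the class [5, 10): L = 5, F = 14, f = 18, h = 5.
Median ≈ 5 + ((28 − 14) / 18) × 5 = 8.8889

8.889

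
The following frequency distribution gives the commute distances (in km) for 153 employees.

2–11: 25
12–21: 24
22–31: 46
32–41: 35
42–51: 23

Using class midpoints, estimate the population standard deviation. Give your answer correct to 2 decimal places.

Midpoints: 6.5, 16.5, 26.5, 36.5, 46.5
n = 153, Σfm = 4124.5, mean = 26.9575
Σfm² = 136254.25
Σf(m − x̄)² = Σfm² − (Σfm)²/n = 136254.25 − 4124.5²/153 = 25067.9739
Population variance = 25067.9739 / 153 = 163.8430
Standard deviation = √163.8430 = 12.8001

12.80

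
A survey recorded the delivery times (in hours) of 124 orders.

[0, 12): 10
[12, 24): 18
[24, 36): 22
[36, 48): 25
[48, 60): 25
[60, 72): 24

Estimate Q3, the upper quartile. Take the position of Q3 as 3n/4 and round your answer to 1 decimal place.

56.6

Cumulative frequencies: 10, 28, 50, 75, 100, 124
n = 124; position = 3n/4 = 93.
This falls in the class [48, 60): L = 48, F = 75, f = 25, h = 12.
Upper quartile ≈ 48 + ((93 − 75) / 25) × 12 = 56.6400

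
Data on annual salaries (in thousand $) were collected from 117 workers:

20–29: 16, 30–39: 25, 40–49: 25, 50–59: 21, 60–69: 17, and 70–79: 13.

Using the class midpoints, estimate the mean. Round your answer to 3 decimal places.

47.662

Midpoints: 24.5, 34.5, 44.5, 54.5, 64.5, 74.5
Σfm = 16×24.5 + 25×34.5 + 25×44.5 + 21×54.5 + 17×64.5 + 13×74.5 = 5576.5
n = Σf = 117
Mean = 5576.5 / 117 = 47.6624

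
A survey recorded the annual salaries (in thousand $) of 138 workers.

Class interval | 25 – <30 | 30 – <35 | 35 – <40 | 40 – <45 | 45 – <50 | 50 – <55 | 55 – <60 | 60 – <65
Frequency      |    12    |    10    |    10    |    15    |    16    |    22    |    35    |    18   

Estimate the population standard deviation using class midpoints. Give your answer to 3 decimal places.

10.877

Midpoints: 27.5, 32.5, 37.5, 42.5, 47.5, 52.5, 57.5, 62.5
n = 138, Σfm = 6720, mean = 48.6957
Σfm² = 343562.5
Σf(m − x̄)² = Σfm² − (Σfm)²/n = 343562.5 − 6720²/138 = 16327.7174
Population variance = 16327.7174 / 138 = 118.3168
Standard deviation = √118.3168 = 10.8774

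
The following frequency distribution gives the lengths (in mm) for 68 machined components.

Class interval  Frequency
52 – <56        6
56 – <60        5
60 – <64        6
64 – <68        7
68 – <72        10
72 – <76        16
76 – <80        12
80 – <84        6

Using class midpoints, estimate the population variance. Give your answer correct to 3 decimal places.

68.235

Midpoints: 54, 58, 62, 66, 70, 74, 78, 82
n = 68, Σfm = 4760, mean = 70.0000
Σfm² = 337840
Σf(m − x̄)² = Σfm² − (Σfm)²/n = 337840 − 4760²/68 = 4640.0000
Population variance = 4640.0000 / 68 = 68.2353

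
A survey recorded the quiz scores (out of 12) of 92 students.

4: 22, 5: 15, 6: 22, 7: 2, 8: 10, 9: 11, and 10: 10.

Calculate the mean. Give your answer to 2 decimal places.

6.39

Values: 4, 5, 6, 7, 8, 9, 10
Σfx = 22×4 + 15×5 + 22×6 + 2×7 + 10×8 + 11×9 + 10×10 = 588
n = Σf = 92
Mean = 588 / 92 = 6.3913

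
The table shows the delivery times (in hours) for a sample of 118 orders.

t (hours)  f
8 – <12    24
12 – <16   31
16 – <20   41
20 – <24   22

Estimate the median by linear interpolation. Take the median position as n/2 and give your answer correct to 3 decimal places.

16.390

Cumulative frequencies: 24, 55, 96, 118
n = 118; position = n/2 = 59.
This falls in the class 16 – <20: L = 16, F = 55, f = 41, h = 4.
Median ≈ 16 + ((59 − 55) / 41) × 4 = 16.3902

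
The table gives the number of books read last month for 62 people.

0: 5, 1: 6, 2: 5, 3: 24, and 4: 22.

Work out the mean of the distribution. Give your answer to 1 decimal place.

Values: 0, 1, 2, 3, 4
Σfx = 5×0 + 6×1 + 5×2 + 24×3 + 22×4 = 176
n = Σf = 62
Mean = 176 / 62 = 2.8387

2.8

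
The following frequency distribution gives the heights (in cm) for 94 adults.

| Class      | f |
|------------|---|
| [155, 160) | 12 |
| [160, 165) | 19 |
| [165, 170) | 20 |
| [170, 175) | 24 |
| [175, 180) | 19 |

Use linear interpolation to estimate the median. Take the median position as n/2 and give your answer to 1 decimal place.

Cumulative frequencies: 12, 31, 51, 75, 94
n = 94; position = n/2 = 47.
This falls in the class [165, 170): L = 165, F = 31, f = 20, h = 5.
Median ≈ 165 + ((47 − 31) / 20) × 5 = 169.0000

169.0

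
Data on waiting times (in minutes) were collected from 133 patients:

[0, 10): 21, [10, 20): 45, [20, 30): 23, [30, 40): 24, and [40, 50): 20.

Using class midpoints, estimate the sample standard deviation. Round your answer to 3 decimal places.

Midpoints: 5, 15, 25, 35, 45
n = 133, Σfm = 3095, mean = 23.2707
Σfm² = 94925
Σf(m − x̄)² = Σfm² − (Σfm)²/n = 94925 − 3095²/133 = 22902.2556
Sample variance = 22902.2556 / 132 = 173.5019
Standard deviation = √173.5019 = 13.1720

13.172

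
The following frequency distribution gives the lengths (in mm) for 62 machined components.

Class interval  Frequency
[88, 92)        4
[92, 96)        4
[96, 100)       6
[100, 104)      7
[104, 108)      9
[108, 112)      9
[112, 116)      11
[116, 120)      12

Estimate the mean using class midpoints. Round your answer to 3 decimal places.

107.290

Midpoints: 90, 94, 98, 102, 106, 110, 114, 118
Σfm = 4×90 + 4×94 + 6×98 + 7×102 + 9×106 + 9×110 + 11×114 + 12×118 = 6652
n = Σf = 62
Mean = 6652 / 62 = 107.2903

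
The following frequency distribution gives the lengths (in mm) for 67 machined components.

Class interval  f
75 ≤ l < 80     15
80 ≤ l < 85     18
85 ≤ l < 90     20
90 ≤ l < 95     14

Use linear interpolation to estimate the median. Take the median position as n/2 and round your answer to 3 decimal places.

Cumulative frequencies: 15, 33, 53, 67
n = 67; position = n/2 = 33.5.
This falls in the class 85 ≤ l < 90: L = 85, F = 33, f = 20, h = 5.
Median ≈ 85 + ((33.5 − 33) / 20) × 5 = 85.1250

85.125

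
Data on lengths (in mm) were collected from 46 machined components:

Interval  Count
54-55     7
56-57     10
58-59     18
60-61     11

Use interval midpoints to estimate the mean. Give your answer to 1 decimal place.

Midpoints: 54.5, 56.5, 58.5, 60.5
Σfm = 7×54.5 + 10×56.5 + 18×58.5 + 11×60.5 = 2665
n = Σf = 46
Mean = 2665 / 46 = 57.9348

57.9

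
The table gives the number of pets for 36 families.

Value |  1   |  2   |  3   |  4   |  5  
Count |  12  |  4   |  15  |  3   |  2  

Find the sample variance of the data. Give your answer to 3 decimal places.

Values: 1, 2, 3, 4, 5
n = 36, Σfx = 87, mean = 2.4167
Σfx² = 261
Σf(x − x̄)² = Σfx² − (Σfx)²/n = 261 − 87²/36 = 50.7500
Sample variance = 50.7500 / 35 = 1.4500

1.450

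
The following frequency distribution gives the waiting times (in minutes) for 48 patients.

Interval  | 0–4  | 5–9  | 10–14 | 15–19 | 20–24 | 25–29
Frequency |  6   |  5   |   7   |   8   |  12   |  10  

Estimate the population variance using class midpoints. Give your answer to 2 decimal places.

69.17

Midpoints: 2, 7, 12, 17, 22, 27
n = 48, Σfm = 801, mean = 16.6875
Σfm² = 16687
Σf(m − x̄)² = Σfm² − (Σfm)²/n = 16687 − 801²/48 = 3320.3125
Population variance = 3320.3125 / 48 = 69.1732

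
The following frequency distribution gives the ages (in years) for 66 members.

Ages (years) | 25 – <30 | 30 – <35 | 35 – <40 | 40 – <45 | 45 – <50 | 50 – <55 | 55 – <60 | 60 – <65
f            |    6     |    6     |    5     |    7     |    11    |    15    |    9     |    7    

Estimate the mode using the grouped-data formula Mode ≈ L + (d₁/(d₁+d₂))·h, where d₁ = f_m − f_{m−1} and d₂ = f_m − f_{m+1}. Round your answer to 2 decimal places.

Modal class: 50 – <55 (highest frequency 15).
d₁ = 15 − 11 = 4, d₂ = 15 − 9 = 6
Mode ≈ 50 + (4/(4+6)) × 5 = 50 + 2.0000 = 52.0000

52.00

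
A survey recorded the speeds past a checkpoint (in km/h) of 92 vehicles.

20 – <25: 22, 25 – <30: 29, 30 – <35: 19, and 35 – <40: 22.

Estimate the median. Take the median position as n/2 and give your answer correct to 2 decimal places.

Cumulative frequencies: 22, 51, 70, 92
n = 92; position = n/2 = 46.
This falls in the class 25 – <30: L = 25, F = 22, f = 29, h = 5.
Median ≈ 25 + ((46 − 22) / 29) × 5 = 29.1379

29.14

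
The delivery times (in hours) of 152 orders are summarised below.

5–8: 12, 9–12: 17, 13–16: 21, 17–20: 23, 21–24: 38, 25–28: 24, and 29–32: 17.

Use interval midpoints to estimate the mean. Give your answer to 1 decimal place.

Midpoints: 6.5, 10.5, 14.5, 18.5, 22.5, 26.5, 30.5
Σfm = 12×6.5 + 17×10.5 + 21×14.5 + 23×18.5 + 38×22.5 + 24×26.5 + 17×30.5 = 2996
n = Σf = 152
Mean = 2996 / 152 = 19.7105

19.7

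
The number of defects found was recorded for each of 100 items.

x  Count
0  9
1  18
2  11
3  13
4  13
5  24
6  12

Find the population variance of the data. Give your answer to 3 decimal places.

3.757

Values: 0, 1, 2, 3, 4, 5, 6
n = 100, Σfx = 323, mean = 3.2300
Σfx² = 1419
Σf(x − x̄)² = Σfx² − (Σfx)²/n = 1419 − 323²/100 = 375.7100
Population variance = 375.7100 / 100 = 3.7571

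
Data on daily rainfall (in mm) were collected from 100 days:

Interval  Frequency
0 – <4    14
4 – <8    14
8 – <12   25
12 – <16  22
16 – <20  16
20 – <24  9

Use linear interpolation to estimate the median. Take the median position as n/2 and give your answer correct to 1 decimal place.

Cumulative frequencies: 14, 28, 53, 75, 91, 100
n = 100; position = n/2 = 50.
This falls in the class 8 – <12: L = 8, F = 28, f = 25, h = 4.
Median ≈ 8 + ((50 − 28) / 25) × 4 = 11.5200

11.5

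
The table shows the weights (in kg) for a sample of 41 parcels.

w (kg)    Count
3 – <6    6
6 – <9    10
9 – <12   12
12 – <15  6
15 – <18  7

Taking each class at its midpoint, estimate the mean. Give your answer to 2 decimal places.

10.35

Midpoints: 4.5, 7.5, 10.5, 13.5, 16.5
Σfm = 6×4.5 + 10×7.5 + 12×10.5 + 6×13.5 + 7×16.5 = 424.5
n = Σf = 41
Mean = 424.5 / 41 = 10.3537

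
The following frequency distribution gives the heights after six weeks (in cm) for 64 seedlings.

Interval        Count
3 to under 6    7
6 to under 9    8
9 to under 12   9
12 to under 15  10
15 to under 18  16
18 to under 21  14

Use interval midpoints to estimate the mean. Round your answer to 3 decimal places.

13.406

Midpoints: 4.5, 7.5, 10.5, 13.5, 16.5, 19.5
Σfm = 7×4.5 + 8×7.5 + 9×10.5 + 10×13.5 + 16×16.5 + 14×19.5 = 858
n = Σf = 64
Mean = 858 / 64 = 13.4062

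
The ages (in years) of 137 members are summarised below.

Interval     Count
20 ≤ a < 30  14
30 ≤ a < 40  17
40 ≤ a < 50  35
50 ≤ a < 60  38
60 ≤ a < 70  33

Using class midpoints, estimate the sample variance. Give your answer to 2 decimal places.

159.99

Midpoints: 25, 35, 45, 55, 65
n = 137, Σfm = 6755, mean = 49.3066
Σfm² = 354825
Σf(m − x̄)² = Σfm² − (Σfm)²/n = 354825 − 6755²/137 = 21759.1241
Sample variance = 21759.1241 / 136 = 159.9936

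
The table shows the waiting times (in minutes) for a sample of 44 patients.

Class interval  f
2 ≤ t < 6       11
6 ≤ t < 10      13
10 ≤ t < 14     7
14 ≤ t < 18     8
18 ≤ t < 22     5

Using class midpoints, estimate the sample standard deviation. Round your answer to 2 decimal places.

Midpoints: 4, 8, 12, 16, 20
n = 44, Σfm = 460, mean = 10.4545
Σfm² = 6064
Σf(m − x̄)² = Σfm² − (Σfm)²/n = 6064 − 460²/44 = 1254.9091
Sample variance = 1254.9091 / 43 = 29.1839
Standard deviation = √29.1839 = 5.4022

5.40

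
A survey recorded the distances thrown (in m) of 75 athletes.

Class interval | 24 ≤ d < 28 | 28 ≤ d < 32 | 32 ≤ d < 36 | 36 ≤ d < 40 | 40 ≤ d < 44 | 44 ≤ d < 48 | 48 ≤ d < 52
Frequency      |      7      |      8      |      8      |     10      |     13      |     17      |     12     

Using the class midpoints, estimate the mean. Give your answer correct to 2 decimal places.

Midpoints: 26, 30, 34, 38, 42, 46, 50
Σfm = 7×26 + 8×30 + 8×34 + 10×38 + 13×42 + 17×46 + 12×50 = 3002
n = Σf = 75
Mean = 3002 / 75 = 40.0267

40.03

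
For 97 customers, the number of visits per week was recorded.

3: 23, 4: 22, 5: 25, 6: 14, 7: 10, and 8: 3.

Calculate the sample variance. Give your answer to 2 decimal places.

Values: 3, 4, 5, 6, 7, 8
n = 97, Σfx = 460, mean = 4.7423
Σfx² = 2370
Σf(x − x̄)² = Σfx² − (Σfx)²/n = 2370 − 460²/97 = 188.5567
Sample variance = 188.5567 / 96 = 1.9641

1.96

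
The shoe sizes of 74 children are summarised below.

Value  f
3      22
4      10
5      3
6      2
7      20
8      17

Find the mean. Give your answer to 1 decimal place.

Values: 3, 4, 5, 6, 7, 8
Σfx = 22×3 + 10×4 + 3×5 + 2×6 + 20×7 + 17×8 = 409
n = Σf = 74
Mean = 409 / 74 = 5.5270

5.5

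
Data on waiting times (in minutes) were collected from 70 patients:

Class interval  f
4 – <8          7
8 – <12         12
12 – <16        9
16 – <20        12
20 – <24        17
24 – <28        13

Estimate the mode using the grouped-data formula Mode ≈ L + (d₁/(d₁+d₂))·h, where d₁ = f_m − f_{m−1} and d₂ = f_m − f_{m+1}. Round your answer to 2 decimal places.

Modal class: 20 – <24 (highest frequency 17).
d₁ = 17 − 12 = 5, d₂ = 17 − 13 = 4
Mode ≈ 20 + (5/(5+4)) × 4 = 20 + 2.2222 = 22.2222

22.22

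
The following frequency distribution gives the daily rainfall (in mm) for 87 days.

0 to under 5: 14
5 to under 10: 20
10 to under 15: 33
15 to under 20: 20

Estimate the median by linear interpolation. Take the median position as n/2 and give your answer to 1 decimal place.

11.4

Cumulative frequencies: 14, 34, 67, 87
n = 87; position = n/2 = 43.5.
This falls in the class 10 to under 15: L = 10, F = 34, f = 33, h = 5.
Median ≈ 10 + ((43.5 − 34) / 33) × 5 = 11.4394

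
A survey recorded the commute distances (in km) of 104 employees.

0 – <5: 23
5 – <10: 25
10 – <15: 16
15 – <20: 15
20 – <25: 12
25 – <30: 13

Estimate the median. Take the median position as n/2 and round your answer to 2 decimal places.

11.25

Cumulative frequencies: 23, 48, 64, 79, 91, 104
n = 104; position = n/2 = 52.
This falls in the class 10 – <15: L = 10, F = 48, f = 16, h = 5.
Median ≈ 10 + ((52 − 48) / 16) × 5 = 11.2500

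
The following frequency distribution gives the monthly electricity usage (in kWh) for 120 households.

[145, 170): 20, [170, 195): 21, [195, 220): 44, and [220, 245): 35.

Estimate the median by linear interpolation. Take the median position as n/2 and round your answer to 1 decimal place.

205.8

Cumulative frequencies: 20, 41, 85, 120
n = 120; position = n/2 = 60.
This falls in the class [195, 220): L = 195, F = 41, f = 44, h = 25.
Median ≈ 195 + ((60 − 41) / 44) × 25 = 205.7955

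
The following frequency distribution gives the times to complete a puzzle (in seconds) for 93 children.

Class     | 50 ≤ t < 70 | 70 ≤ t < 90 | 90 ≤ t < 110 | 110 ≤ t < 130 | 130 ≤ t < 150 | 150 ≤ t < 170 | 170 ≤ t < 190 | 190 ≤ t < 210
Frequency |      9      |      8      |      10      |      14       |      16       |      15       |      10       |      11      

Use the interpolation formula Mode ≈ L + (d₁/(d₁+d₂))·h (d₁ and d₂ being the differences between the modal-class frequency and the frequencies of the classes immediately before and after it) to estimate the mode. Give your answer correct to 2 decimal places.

143.33

Modal class: 130 ≤ t < 150 (highest frequency 16).
d₁ = 16 − 14 = 2, d₂ = 16 − 15 = 1
Mode ≈ 130 + (2/(2+1)) × 20 = 130 + 13.3333 = 143.3333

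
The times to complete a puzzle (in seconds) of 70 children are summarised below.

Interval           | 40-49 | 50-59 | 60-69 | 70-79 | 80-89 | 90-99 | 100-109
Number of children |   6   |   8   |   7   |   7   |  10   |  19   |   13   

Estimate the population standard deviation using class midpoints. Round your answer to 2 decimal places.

19.49

Midpoints: 44.5, 54.5, 64.5, 74.5, 84.5, 94.5, 104.5
n = 70, Σfm = 5675, mean = 81.0714
Σfm² = 486657.5
Σf(m − x̄)² = Σfm² − (Σfm)²/n = 486657.5 − 5675²/70 = 26577.1429
Population variance = 26577.1429 / 70 = 379.6735
Standard deviation = √379.6735 = 19.4852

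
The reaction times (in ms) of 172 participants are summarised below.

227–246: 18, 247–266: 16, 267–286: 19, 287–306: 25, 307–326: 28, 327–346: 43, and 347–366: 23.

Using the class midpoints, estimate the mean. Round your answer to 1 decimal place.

305.6

Midpoints: 236.5, 256.5, 276.5, 296.5, 316.5, 336.5, 356.5
Σfm = 18×236.5 + 16×256.5 + 19×276.5 + 25×296.5 + 28×316.5 + 43×336.5 + 23×356.5 = 52558
n = Σf = 172
Mean = 52558 / 172 = 305.5698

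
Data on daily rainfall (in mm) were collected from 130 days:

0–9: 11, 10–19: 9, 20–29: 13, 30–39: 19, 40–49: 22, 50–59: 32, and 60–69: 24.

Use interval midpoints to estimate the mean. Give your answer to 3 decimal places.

Midpoints: 4.5, 14.5, 24.5, 34.5, 44.5, 54.5, 64.5
Σfm = 11×4.5 + 9×14.5 + 13×24.5 + 19×34.5 + 22×44.5 + 32×54.5 + 24×64.5 = 5425
n = Σf = 130
Mean = 5425 / 130 = 41.7308

41.731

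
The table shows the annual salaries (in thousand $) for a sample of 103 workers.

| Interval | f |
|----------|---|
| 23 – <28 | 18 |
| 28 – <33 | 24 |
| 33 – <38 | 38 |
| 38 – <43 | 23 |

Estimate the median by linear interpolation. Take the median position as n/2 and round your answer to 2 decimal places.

34.25

Cumulative frequencies: 18, 42, 80, 103
n = 103; position = n/2 = 51.5.
This falls in the class 33 – <38: L = 33, F = 42, f = 38, h = 5.
Median ≈ 33 + ((51.5 − 42) / 38) × 5 = 34.2500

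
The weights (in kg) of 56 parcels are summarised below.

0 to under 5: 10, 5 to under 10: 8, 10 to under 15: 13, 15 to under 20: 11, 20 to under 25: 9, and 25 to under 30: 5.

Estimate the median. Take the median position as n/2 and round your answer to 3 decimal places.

Cumulative frequencies: 10, 18, 31, 42, 51, 56
n = 56; position = n/2 = 28.
This falls in the class 10 to under 15: L = 10, F = 18, f = 13, h = 5.
Median ≈ 10 + ((28 − 18) / 13) × 5 = 13.8462

13.846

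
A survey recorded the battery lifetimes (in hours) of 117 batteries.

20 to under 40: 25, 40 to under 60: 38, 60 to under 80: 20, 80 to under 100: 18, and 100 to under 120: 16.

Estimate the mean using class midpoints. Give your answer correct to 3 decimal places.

63.504

Midpoints: 30, 50, 70, 90, 110
Σfm = 25×30 + 38×50 + 20×70 + 18×90 + 16×110 = 7430
n = Σf = 117
Mean = 7430 / 117 = 63.5043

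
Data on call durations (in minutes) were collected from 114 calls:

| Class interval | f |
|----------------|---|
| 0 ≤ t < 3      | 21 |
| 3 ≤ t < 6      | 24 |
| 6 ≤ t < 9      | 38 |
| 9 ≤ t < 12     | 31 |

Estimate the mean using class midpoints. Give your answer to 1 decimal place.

6.6

Midpoints: 1.5, 4.5, 7.5, 10.5
Σfm = 21×1.5 + 24×4.5 + 38×7.5 + 31×10.5 = 750
n = Σf = 114
Mean = 750 / 114 = 6.5789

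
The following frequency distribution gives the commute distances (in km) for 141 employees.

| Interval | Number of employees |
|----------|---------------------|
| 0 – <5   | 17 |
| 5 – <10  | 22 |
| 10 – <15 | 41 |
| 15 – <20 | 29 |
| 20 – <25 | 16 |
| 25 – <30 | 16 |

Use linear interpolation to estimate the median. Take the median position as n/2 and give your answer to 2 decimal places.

Cumulative frequencies: 17, 39, 80, 109, 125, 141
n = 141; position = n/2 = 70.5.
This falls in the class 10 – <15: L = 10, F = 39, f = 41, h = 5.
Median ≈ 10 + ((70.5 − 39) / 41) × 5 = 13.8415

13.84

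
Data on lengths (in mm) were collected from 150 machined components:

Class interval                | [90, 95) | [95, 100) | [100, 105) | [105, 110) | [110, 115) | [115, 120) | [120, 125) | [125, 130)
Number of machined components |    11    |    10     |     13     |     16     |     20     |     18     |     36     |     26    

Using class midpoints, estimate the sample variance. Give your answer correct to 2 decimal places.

Midpoints: 92.5, 97.5, 102.5, 107.5, 112.5, 117.5, 122.5, 127.5
n = 150, Σfm = 17135, mean = 114.2333
Σfm² = 1975187.5
Σf(m − x̄)² = Σfm² − (Σfm)²/n = 1975187.5 − 17135²/150 = 17799.3333
Sample variance = 17799.3333 / 149 = 119.4586

119.46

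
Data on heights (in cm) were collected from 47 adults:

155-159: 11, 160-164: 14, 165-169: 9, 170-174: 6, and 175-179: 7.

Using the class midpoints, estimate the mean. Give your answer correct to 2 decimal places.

165.30

Midpoints: 157, 162, 167, 172, 177
Σfm = 11×157 + 14×162 + 9×167 + 6×172 + 7×177 = 7769
n = Σf = 47
Mean = 7769 / 47 = 165.2979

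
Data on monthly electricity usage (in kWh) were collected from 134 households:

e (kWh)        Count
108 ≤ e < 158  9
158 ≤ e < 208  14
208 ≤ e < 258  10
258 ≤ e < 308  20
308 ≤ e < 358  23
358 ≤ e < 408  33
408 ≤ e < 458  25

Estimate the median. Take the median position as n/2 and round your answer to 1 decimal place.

Cumulative frequencies: 9, 23, 33, 53, 76, 109, 134
n = 134; position = n/2 = 67.
This falls in the class 308 ≤ e < 358: L = 308, F = 53, f = 23, h = 50.
Median ≈ 308 + ((67 − 53) / 23) × 50 = 338.4348

338.4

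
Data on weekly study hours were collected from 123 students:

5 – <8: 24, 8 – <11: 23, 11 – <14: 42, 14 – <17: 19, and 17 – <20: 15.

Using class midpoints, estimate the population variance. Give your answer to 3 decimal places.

Midpoints: 6.5, 9.5, 12.5, 15.5, 18.5
n = 123, Σfm = 1471.5, mean = 11.9634
Σfm² = 19350.75
Σf(m − x̄)² = Σfm² − (Σfm)²/n = 19350.75 − 1471.5²/123 = 1746.5854
Population variance = 1746.5854 / 123 = 14.1999

14.200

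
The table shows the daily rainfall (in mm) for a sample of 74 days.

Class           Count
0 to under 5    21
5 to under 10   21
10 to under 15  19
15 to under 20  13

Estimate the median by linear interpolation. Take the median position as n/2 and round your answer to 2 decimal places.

Cumulative frequencies: 21, 42, 61, 74
n = 74; position = n/2 = 37.
This falls in the class 5 to under 10: L = 5, F = 21, f = 21, h = 5.
Median ≈ 5 + ((37 − 21) / 21) × 5 = 8.8095

8.81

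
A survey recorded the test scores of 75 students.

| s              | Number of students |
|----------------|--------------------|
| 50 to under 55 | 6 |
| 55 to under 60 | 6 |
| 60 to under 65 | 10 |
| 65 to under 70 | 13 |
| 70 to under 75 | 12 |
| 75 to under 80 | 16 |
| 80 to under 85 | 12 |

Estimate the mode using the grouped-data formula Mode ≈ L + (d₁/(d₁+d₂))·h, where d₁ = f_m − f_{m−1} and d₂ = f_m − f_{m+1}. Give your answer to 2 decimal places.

77.50

Modal class: 75 to under 80 (highest frequency 16).
d₁ = 16 − 12 = 4, d₂ = 16 − 12 = 4
Mode ≈ 75 + (4/(4+4)) × 5 = 75 + 2.5000 = 77.5000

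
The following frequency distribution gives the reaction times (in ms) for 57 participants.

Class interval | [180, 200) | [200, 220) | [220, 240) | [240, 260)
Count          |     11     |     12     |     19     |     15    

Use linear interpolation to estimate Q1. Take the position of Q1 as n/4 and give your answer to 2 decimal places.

Cumulative frequencies: 11, 23, 42, 57
n = 57; position = n/4 = 14.25.
This falls in the class [200, 220): L = 200, F = 11, f = 12, h = 20.
Lower quartile ≈ 200 + ((14.25 − 11) / 12) × 20 = 205.4167

205.42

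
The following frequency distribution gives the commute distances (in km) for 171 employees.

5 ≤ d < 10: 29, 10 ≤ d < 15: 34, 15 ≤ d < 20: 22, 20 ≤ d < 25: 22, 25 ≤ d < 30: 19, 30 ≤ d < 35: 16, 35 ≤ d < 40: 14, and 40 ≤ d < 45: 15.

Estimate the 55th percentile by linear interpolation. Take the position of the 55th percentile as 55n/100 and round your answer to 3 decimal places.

Cumulative frequencies: 29, 63, 85, 107, 126, 142, 156, 171
n = 171; position = 55n/100 = 94.05.
This falls in the class 20 ≤ d < 25: L = 20, F = 85, f = 22, h = 5.
55th percentile ≈ 20 + ((94.05 − 85) / 22) × 5 = 22.0568

22.057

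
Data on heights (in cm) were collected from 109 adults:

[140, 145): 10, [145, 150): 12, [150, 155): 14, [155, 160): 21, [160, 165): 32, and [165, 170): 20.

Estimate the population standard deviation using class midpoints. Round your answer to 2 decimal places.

7.78

Midpoints: 142.5, 147.5, 152.5, 157.5, 162.5, 167.5
n = 109, Σfm = 17187.5, mean = 157.6835
Σfm² = 2716781.25
Σf(m − x̄)² = Σfm² − (Σfm)²/n = 2716781.25 − 17187.5²/109 = 6596.3303
Population variance = 6596.3303 / 109 = 60.5168
Standard deviation = √60.5168 = 7.7793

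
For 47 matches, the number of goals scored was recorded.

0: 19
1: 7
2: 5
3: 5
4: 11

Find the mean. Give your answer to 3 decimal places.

Values: 0, 1, 2, 3, 4
Σfx = 19×0 + 7×1 + 5×2 + 5×3 + 11×4 = 76
n = Σf = 47
Mean = 76 / 47 = 1.6170

1.617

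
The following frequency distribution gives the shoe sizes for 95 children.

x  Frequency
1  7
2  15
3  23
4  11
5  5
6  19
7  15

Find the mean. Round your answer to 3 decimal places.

Values: 1, 2, 3, 4, 5, 6, 7
Σfx = 7×1 + 15×2 + 23×3 + 11×4 + 5×5 + 19×6 + 15×7 = 394
n = Σf = 95
Mean = 394 / 95 = 4.1474

4.147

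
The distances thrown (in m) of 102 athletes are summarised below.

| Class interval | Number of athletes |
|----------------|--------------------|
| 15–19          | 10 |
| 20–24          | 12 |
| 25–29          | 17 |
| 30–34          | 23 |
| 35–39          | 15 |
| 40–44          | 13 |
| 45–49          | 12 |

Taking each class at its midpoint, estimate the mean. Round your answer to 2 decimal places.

Midpoints: 17, 22, 27, 32, 37, 42, 47
Σfm = 10×17 + 12×22 + 17×27 + 23×32 + 15×37 + 13×42 + 12×47 = 3294
n = Σf = 102
Mean = 3294 / 102 = 32.2941

32.29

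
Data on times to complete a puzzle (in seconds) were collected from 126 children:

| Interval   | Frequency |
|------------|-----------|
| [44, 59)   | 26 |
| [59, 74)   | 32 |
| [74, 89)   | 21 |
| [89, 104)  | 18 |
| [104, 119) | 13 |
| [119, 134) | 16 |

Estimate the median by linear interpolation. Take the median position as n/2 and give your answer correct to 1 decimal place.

77.6

Cumulative frequencies: 26, 58, 79, 97, 110, 126
n = 126; position = n/2 = 63.
This falls in the class [74, 89): L = 74, F = 58, f = 21, h = 15.
Median ≈ 74 + ((63 − 58) / 21) × 15 = 77.5714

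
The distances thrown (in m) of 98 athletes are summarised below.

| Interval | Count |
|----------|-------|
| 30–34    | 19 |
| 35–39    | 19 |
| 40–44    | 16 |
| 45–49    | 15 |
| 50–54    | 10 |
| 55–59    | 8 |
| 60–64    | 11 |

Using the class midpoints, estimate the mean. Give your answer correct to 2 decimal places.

Midpoints: 32, 37, 42, 47, 52, 57, 62
Σfm = 19×32 + 19×37 + 16×42 + 15×47 + 10×52 + 8×57 + 11×62 = 4346
n = Σf = 98
Mean = 4346 / 98 = 44.3469

44.35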